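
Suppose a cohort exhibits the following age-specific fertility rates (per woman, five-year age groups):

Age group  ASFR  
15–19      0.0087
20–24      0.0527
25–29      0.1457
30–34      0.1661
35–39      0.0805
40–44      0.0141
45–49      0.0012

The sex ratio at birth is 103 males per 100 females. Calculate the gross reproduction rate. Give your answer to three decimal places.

1.155

Proportion female at birth = 100 / (100 + 103) = 0.49261.
Sum of ASFRs = 0.0087 + 0.0527 + 0.1457 + 0.1661 + 0.0805 + 0.0141 + 0.0012 = 0.4690
TFR = 5 × 0.4690 = 2.345
GRR = 0.49261 × 2.345 = 1.15517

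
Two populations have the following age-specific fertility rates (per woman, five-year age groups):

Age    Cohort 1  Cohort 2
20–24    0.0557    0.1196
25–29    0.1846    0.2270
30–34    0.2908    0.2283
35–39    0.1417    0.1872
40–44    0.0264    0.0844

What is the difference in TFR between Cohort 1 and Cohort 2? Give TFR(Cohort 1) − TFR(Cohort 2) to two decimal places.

Cohort 1:
  Sum of ASFRs = 0.0557 + 0.1846 + 0.2908 + 0.1417 + 0.0264 = 0.6992
  TFR = 5 × 0.6992 = 3.496
Cohort 2:
  Sum of ASFRs = 0.1196 + 0.2270 + 0.2283 + 0.1872 + 0.0844 = 0.8465
  TFR = 5 × 0.8465 = 4.2325
Difference = 3.496 − 4.2325 = -0.7365

-0.74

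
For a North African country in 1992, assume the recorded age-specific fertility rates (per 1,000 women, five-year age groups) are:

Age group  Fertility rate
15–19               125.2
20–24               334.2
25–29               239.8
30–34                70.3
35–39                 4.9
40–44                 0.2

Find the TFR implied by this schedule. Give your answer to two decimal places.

Sum of ASFRs = 125.2 + 334.2 + 239.8 + 70.3 + 4.9 + 0.2 = 774.6
TFR = 5 × 774.6 / 1000 = 3.873

3.87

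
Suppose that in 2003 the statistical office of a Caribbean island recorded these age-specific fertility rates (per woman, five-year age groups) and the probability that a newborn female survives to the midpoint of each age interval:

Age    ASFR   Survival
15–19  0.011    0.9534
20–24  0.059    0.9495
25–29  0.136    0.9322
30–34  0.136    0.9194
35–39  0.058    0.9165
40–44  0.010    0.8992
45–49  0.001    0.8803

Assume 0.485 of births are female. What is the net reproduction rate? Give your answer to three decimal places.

0.925

Proportion female at birth = 0.485.
Survival-weighted fertility by age (5·fₓ·Sₓ):
  15–19: 5 × 0.011 × 0.9534 = 0.05244
  20–24: 5 × 0.059 × 0.9495 = 0.28010
  25–29: 5 × 0.136 × 0.9322 = 0.63390
  30–34: 5 × 0.136 × 0.9194 = 0.62519
  35–39: 5 × 0.058 × 0.9165 = 0.26579
  40–44: 5 × 0.010 × 0.8992 = 0.04496
  45–49: 5 × 0.001 × 0.8803 = 0.00440
Sum = 1.90678
NRR = 0.485 × 1.90678 = 0.92479
With NRR below 1 the population is below replacement fertility.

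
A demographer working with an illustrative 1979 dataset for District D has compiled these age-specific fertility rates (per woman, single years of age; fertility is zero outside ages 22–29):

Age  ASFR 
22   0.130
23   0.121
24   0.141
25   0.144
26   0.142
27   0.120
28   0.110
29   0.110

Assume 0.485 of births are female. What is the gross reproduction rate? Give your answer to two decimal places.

Proportion female at birth = 0.485.
Sum of ASFRs = 0.130 + 0.121 + 0.141 + 0.144 + 0.142 + 0.120 + 0.110 + 0.110 = 1.018
TFR = 1.018
GRR = 0.485 × 1.018 = 0.49373

0.49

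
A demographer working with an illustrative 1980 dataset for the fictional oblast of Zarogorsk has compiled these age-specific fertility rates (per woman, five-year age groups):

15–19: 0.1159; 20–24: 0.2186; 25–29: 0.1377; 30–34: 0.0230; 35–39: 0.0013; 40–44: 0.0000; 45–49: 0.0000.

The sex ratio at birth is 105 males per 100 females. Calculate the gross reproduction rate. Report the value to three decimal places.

Proportion female at birth = 100 / (100 + 105) = 0.48780.
Sum of ASFRs = 0.1159 + 0.2186 + 0.1377 + 0.0230 + 0.0013 + 0.0000 + 0.0000 = 0.4965
TFR = 5 × 0.4965 = 2.4825
GRR = 0.48780 × 2.4825 = 1.21096

1.211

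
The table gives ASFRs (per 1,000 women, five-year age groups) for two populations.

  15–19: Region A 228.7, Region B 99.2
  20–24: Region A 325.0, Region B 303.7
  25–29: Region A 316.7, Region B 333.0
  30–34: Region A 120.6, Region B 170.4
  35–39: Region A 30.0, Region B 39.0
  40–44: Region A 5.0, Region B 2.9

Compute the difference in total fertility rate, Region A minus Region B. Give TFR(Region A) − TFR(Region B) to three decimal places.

Region A:
  Sum of ASFRs = 228.7 + 325.0 + 316.7 + 120.6 + 30.0 + 5.0 = 1026.0
  TFR = 5 × 1026.0 / 1000 = 5.13
Region B:
  Sum of ASFRs = 99.2 + 303.7 + 333.0 + 170.4 + 39.0 + 2.9 = 948.2
  TFR = 5 × 948.2 / 1000 = 4.741
Difference = 5.13 − 4.741 = 0.389

0.389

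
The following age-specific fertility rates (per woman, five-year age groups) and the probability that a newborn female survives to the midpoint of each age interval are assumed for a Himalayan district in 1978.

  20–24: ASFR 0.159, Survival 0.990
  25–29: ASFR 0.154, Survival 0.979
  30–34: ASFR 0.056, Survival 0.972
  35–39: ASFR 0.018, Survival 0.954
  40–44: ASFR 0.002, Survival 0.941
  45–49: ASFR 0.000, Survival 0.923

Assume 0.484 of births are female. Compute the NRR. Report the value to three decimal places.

Proportion female at birth = 0.484.
Survival-weighted fertility by age (5·fₓ·Sₓ):
  20–24: 5 × 0.159 × 0.990 = 0.78705
  25–29: 5 × 0.154 × 0.979 = 0.75383
  30–34: 5 × 0.056 × 0.972 = 0.27216
  35–39: 5 × 0.018 × 0.954 = 0.08586
  40–44: 5 × 0.002 × 0.941 = 0.00941
  45–49: 5 × 0.000 × 0.923 = 0.00000
Sum = 1.90831
NRR = 0.484 × 1.90831 = 0.92362

0.924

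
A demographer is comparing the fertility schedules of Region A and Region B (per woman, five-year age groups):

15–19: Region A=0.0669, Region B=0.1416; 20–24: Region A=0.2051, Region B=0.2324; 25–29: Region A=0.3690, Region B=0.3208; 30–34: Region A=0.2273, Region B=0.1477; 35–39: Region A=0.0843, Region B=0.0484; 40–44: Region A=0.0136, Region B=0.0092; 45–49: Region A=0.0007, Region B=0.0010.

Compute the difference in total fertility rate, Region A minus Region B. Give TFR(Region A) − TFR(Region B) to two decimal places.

0.33

Region A:
  Sum of ASFRs = 0.0669 + 0.2051 + 0.3690 + 0.2273 + 0.0843 + 0.0136 + 0.0007 = 0.9669
  TFR = 5 × 0.9669 = 4.8345
Region B:
  Sum of ASFRs = 0.1416 + 0.2324 + 0.3208 + 0.1477 + 0.0484 + 0.0092 + 0.0010 = 0.9011
  TFR = 5 × 0.9011 = 4.5055
Difference = 4.8345 − 4.5055 = 0.329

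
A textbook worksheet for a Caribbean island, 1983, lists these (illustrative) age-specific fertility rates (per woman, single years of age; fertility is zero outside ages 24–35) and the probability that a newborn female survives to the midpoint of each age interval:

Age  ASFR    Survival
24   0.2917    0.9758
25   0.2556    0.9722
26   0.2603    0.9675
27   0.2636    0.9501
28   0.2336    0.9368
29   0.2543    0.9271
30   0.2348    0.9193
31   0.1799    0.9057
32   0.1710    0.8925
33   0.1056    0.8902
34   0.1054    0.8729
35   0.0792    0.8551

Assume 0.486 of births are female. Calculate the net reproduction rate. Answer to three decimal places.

1.106

Proportion female at birth = 0.486.
Each age group contributes 1 × ASFR × survival:
  24: 1 × 0.2917 × 0.9758 = 0.28464
  25: 1 × 0.2556 × 0.9722 = 0.24849
  26: 1 × 0.2603 × 0.9675 = 0.25184
  27: 1 × 0.2636 × 0.9501 = 0.25045
  28: 1 × 0.2336 × 0.9368 = 0.21884
  29: 1 × 0.2543 × 0.9271 = 0.23576
  30: 1 × 0.2348 × 0.9193 = 0.21585
  31: 1 × 0.1799 × 0.9057 = 0.16294
  32: 1 × 0.1710 × 0.8925 = 0.15262
  33: 1 × 0.1056 × 0.8902 = 0.09401
  34: 1 × 0.1054 × 0.8729 = 0.09200
  35: 1 × 0.0792 × 0.8551 = 0.06772
Sum = 2.27516
NRR = 0.486 × 2.27516 = 1.10573
NRR > 1, so each generation more than replaces itself.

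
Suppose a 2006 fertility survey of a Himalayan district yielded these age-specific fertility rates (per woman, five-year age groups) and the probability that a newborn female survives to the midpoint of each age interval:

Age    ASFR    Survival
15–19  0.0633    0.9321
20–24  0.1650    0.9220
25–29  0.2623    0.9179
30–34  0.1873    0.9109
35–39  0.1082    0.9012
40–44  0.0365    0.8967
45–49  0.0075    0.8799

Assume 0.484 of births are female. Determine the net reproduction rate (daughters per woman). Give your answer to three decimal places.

Proportion female at birth = 0.484.
Survival-weighted fertility by age (5·fₓ·Sₓ):
  15–19: 5 × 0.0633 × 0.9321 = 0.29501
  20–24: 5 × 0.1650 × 0.9220 = 0.76065
  25–29: 5 × 0.2623 × 0.9179 = 1.20383
  30–34: 5 × 0.1873 × 0.9109 = 0.85306
  35–39: 5 × 0.1082 × 0.9012 = 0.48755
  40–44: 5 × 0.0365 × 0.8967 = 0.16365
  45–49: 5 × 0.0075 × 0.8799 = 0.03300
Sum = 3.79675
NRR = 0.484 × 3.79675 = 1.83763
An NRR exceeding 1 indicates intrinsic growth under these rates.

1.838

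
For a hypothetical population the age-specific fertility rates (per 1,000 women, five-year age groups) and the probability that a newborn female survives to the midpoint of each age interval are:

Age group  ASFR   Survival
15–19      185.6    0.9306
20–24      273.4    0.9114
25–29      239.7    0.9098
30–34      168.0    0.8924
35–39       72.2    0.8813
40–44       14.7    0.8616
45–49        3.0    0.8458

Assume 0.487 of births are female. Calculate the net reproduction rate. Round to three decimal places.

2.115

Proportion female at birth = 0.487.
Weighting each age-specific rate by interval width and survival:
  15–19: 5 × 185.6/1000 × 0.9306 = 0.86360
  20–24: 5 × 273.4/1000 × 0.9114 = 1.24588
  25–29: 5 × 239.7/1000 × 0.9098 = 1.09040
  30–34: 5 × 168.0/1000 × 0.8924 = 0.74962
  35–39: 5 × 72.2/1000 × 0.8813 = 0.31815
  40–44: 5 × 14.7/1000 × 0.8616 = 0.06333
  45–49: 5 × 3.0/1000 × 0.8458 = 0.01269
Sum = 4.34367
NRR = 0.487 × 4.34367 = 2.11537
NRR > 1, so each generation more than replaces itself.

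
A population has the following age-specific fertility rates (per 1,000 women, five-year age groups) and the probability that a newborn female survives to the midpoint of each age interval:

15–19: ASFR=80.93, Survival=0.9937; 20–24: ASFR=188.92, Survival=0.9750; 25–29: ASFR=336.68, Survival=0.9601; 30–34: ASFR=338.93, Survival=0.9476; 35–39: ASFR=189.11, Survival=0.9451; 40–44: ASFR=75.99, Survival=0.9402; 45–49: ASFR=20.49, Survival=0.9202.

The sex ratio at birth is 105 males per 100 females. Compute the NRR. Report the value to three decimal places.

2.873

Proportion female at birth = 100 / (100 + 105) = 0.48780.
Survival-weighted fertility by age (5·fₓ·Sₓ):
  15–19: 5 × 80.93/1000 × 0.9937 = 0.40210
  20–24: 5 × 188.92/1000 × 0.9750 = 0.92099
  25–29: 5 × 336.68/1000 × 0.9601 = 1.61623
  30–34: 5 × 338.93/1000 × 0.9476 = 1.60585
  35–39: 5 × 189.11/1000 × 0.9451 = 0.89364
  40–44: 5 × 75.99/1000 × 0.9402 = 0.35723
  45–49: 5 × 20.49/1000 × 0.9202 = 0.09427
Sum = 5.89031
NRR = 0.48780 × 5.89031 = 2.87329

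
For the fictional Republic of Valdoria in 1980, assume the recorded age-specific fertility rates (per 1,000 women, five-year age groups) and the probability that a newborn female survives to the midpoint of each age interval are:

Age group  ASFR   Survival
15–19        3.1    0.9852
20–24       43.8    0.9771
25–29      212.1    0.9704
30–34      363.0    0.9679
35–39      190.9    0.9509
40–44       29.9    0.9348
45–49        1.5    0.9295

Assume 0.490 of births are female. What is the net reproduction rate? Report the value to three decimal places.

1.994

Proportion female at birth = 0.490.
Survival-weighted fertility by age (5·fₓ·Sₓ):
  15–19: 5 × 3.1/1000 × 0.9852 = 0.01527
  20–24: 5 × 43.8/1000 × 0.9771 = 0.21398
  25–29: 5 × 212.1/1000 × 0.9704 = 1.02911
  30–34: 5 × 363.0/1000 × 0.9679 = 1.75674
  35–39: 5 × 190.9/1000 × 0.9509 = 0.90763
  40–44: 5 × 29.9/1000 × 0.9348 = 0.13975
  45–49: 5 × 1.5/1000 × 0.9295 = 0.00697
Sum = 4.06945
NRR = 0.490 × 4.06945 = 1.99403
NRR > 1, so each generation more than replaces itself.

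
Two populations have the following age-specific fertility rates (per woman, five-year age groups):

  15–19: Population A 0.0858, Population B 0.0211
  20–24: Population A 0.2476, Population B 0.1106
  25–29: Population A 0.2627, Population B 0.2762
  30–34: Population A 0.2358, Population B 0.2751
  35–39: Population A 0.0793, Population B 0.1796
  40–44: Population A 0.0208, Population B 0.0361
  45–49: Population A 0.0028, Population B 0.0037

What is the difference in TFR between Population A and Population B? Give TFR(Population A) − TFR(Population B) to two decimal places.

Population A:
  Sum of ASFRs = 0.0858 + 0.2476 + 0.2627 + 0.2358 + 0.0793 + 0.0208 + 0.0028 = 0.9348
  TFR = 5 × 0.9348 = 4.674
Population B:
  Sum of ASFRs = 0.0211 + 0.1106 + 0.2762 + 0.2751 + 0.1796 + 0.0361 + 0.0037 = 0.9024
  TFR = 5 × 0.9024 = 4.512
Difference = 4.674 − 4.512 = 0.162

0.16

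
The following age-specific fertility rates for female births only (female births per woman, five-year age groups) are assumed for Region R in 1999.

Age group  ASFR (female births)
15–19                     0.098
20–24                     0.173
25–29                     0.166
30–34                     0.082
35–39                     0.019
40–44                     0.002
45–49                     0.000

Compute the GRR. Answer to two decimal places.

2.70

Sum of female ASFRs = 0.098 + 0.173 + 0.166 + 0.082 + 0.019 + 0.002 + 0.000 = 0.540
GRR = 5 × 0.540 = 2.7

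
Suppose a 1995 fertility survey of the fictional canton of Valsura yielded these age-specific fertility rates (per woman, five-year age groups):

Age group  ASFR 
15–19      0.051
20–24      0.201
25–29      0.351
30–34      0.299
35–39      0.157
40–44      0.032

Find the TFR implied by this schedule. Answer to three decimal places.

5.455

Sum of ASFRs = 0.051 + 0.201 + 0.351 + 0.299 + 0.157 + 0.032 = 1.091
TFR = 5 × 1.091 = 5.455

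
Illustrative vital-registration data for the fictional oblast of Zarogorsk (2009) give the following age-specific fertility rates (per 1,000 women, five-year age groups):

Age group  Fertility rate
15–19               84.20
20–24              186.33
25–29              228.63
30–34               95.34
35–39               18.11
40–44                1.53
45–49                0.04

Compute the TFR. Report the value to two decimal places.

Sum of ASFRs = 84.20 + 186.33 + 228.63 + 95.34 + 18.11 + 1.53 + 0.04 = 614.18
TFR = 5 × 614.18 / 1000 = 3.0709

3.07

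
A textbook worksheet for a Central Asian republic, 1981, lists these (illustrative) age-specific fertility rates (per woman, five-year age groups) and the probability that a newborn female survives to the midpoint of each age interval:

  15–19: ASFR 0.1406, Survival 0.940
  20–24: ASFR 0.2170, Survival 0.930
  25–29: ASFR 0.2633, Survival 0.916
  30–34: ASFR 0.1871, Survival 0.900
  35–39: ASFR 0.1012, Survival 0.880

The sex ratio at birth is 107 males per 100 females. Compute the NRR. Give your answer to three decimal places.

2.011

Proportion female at birth = 100 / (100 + 107) = 0.48309.
Each age group contributes 5 × ASFR × survival:
  15–19: 5 × 0.1406 × 0.940 = 0.66082
  20–24: 5 × 0.2170 × 0.930 = 1.00905
  25–29: 5 × 0.2633 × 0.916 = 1.20591
  30–34: 5 × 0.1871 × 0.900 = 0.84195
  35–39: 5 × 0.1012 × 0.880 = 0.44528
Sum = 4.16301
NRR = 0.48309 × 4.16301 = 2.01111
An NRR exceeding 1 indicates intrinsic growth under these rates.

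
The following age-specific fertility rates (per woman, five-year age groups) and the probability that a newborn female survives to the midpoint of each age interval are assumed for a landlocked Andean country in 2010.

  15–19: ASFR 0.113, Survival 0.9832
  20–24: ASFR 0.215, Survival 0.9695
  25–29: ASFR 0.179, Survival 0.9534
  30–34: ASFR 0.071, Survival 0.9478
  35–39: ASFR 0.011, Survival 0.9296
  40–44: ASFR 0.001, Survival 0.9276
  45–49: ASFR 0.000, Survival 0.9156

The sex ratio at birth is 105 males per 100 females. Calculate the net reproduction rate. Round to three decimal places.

1.387

Proportion female at birth = 100 / (100 + 105) = 0.48780.
Survival-weighted fertility by age (5·fₓ·Sₓ):
  15–19: 5 × 0.113 × 0.9832 = 0.55551
  20–24: 5 × 0.215 × 0.9695 = 1.04221
  25–29: 5 × 0.179 × 0.9534 = 0.85329
  30–34: 5 × 0.071 × 0.9478 = 0.33647
  35–39: 5 × 0.011 × 0.9296 = 0.05113
  40–44: 5 × 0.001 × 0.9276 = 0.00464
  45–49: 5 × 0.000 × 0.9156 = 0.00000
Sum = 2.84325
NRR = 0.48780 × 2.84325 = 1.38694
With NRR above 1 the population is above replacement fertility.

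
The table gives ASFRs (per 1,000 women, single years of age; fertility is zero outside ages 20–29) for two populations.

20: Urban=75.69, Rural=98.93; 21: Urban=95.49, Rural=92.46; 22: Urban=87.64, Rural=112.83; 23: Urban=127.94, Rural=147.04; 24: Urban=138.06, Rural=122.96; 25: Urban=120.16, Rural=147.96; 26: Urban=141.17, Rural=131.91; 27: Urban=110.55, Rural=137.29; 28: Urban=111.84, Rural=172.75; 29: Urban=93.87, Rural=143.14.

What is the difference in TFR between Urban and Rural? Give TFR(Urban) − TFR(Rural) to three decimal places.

-0.205

Urban:
  Sum of ASFRs = 75.69 + 95.49 + 87.64 + 127.94 + 138.06 + 120.16 + 141.17 + 110.55 + 111.84 + 93.87 = 1102.41
  TFR = 1102.41 / 1000 = 1.10241
Rural:
  Sum of ASFRs = 98.93 + 92.46 + 112.83 + 147.04 + 122.96 + 147.96 + 131.91 + 137.29 + 172.75 + 143.14 = 1307.27
  TFR = 1307.27 / 1000 = 1.30727
Difference = 1.10241 − 1.30727 = -0.20486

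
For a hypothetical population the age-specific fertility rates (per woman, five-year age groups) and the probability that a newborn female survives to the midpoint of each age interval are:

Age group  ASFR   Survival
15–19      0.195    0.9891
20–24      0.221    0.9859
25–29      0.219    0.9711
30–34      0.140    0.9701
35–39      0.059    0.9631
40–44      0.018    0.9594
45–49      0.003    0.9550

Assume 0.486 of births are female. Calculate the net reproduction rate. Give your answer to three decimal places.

Proportion female at birth = 0.486.
Survival-weighted fertility by age (5·fₓ·Sₓ):
  15–19: 5 × 0.195 × 0.9891 = 0.96437
  20–24: 5 × 0.221 × 0.9859 = 1.08942
  25–29: 5 × 0.219 × 0.9711 = 1.06335
  30–34: 5 × 0.140 × 0.9701 = 0.67907
  35–39: 5 × 0.059 × 0.9631 = 0.28411
  40–44: 5 × 0.018 × 0.9594 = 0.08635
  45–49: 5 × 0.003 × 0.9550 = 0.01433
Sum = 4.18100
NRR = 0.486 × 4.18100 = 2.03197
An NRR exceeding 1 indicates intrinsic growth under these rates.

2.032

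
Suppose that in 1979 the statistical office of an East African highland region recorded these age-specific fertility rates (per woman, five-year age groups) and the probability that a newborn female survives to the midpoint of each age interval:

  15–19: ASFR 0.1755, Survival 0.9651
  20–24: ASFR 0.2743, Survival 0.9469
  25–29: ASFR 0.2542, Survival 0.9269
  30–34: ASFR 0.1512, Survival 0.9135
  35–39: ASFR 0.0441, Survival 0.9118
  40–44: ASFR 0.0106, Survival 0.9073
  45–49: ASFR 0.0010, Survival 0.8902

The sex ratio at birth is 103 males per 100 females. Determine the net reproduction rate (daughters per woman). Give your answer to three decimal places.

Proportion female at birth = 100 / (100 + 103) = 0.49261.
Survival-weighted fertility by age (5·fₓ·Sₓ):
  15–19: 5 × 0.1755 × 0.9651 = 0.84688
  20–24: 5 × 0.2743 × 0.9469 = 1.29867
  25–29: 5 × 0.2542 × 0.9269 = 1.17809
  30–34: 5 × 0.1512 × 0.9135 = 0.69061
  35–39: 5 × 0.0441 × 0.9118 = 0.20105
  40–44: 5 × 0.0106 × 0.9073 = 0.04809
  45–49: 5 × 0.0010 × 0.8902 = 0.00445
Sum = 4.26784
NRR = 0.49261 × 4.26784 = 2.10238

2.102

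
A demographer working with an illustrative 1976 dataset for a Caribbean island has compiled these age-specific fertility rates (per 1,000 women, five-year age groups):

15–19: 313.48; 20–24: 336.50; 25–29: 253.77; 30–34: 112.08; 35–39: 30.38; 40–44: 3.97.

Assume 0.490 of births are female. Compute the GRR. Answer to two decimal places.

Proportion female at birth = 0.490.
Sum of ASFRs = 313.48 + 336.50 + 253.77 + 112.08 + 30.38 + 3.97 = 1050.18
TFR = 5 × 1050.18 / 1000 = 5.2509
GRR = 0.490 × 5.2509 = 2.57294

2.57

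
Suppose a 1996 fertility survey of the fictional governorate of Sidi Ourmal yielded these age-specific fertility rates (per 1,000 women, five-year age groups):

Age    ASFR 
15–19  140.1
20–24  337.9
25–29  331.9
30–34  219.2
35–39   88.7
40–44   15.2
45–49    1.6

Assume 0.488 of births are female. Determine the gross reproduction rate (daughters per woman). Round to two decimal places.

2.77

Proportion female at birth = 0.488.
Sum of ASFRs = 140.1 + 337.9 + 331.9 + 219.2 + 88.7 + 15.2 + 1.6 = 1134.6
TFR = 5 × 1134.6 / 1000 = 5.673
GRR = 0.488 × 5.673 = 2.76842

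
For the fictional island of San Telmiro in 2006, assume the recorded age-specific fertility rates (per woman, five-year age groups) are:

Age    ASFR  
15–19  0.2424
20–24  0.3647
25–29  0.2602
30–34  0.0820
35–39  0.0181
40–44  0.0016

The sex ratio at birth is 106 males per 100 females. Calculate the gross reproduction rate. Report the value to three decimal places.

2.352

Proportion female at birth = 100 / (100 + 106) = 0.48544.
Sum of ASFRs = 0.2424 + 0.3647 + 0.2602 + 0.0820 + 0.0181 + 0.0016 = 0.9690
TFR = 5 × 0.9690 = 4.845
GRR = 0.48544 × 4.845 = 2.35196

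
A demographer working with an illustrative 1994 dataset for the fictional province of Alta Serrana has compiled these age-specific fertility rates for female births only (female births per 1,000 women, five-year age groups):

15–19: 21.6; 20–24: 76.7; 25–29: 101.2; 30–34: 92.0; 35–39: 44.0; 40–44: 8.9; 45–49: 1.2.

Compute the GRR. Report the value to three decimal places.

Sum of female ASFRs = 21.6 + 76.7 + 101.2 + 92.0 + 44.0 + 8.9 + 1.2 = 345.6
GRR = 5 × 345.6 / 1000 = 1.728

1.728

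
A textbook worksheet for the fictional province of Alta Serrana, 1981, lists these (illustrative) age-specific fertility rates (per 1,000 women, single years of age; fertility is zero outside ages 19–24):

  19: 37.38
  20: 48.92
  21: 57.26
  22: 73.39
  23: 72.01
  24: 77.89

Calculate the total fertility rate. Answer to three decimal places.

Sum of ASFRs = 37.38 + 48.92 + 57.26 + 73.39 + 72.01 + 77.89 = 366.85
TFR = 366.85 / 1000 = 0.36685

0.367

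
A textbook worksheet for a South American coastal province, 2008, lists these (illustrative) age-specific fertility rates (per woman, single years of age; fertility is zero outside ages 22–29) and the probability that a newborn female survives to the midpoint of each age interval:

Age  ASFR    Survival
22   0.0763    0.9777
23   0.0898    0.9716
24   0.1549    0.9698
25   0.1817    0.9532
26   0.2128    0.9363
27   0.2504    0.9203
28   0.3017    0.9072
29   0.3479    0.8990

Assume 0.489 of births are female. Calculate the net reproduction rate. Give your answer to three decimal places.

0.734

Proportion female at birth = 0.489.
Survival-weighted fertility by age (1·fₓ·Sₓ):
  22: 1 × 0.0763 × 0.9777 = 0.07460
  23: 1 × 0.0898 × 0.9716 = 0.08725
  24: 1 × 0.1549 × 0.9698 = 0.15022
  25: 1 × 0.1817 × 0.9532 = 0.17320
  26: 1 × 0.2128 × 0.9363 = 0.19924
  27: 1 × 0.2504 × 0.9203 = 0.23044
  28: 1 × 0.3017 × 0.9072 = 0.27370
  29: 1 × 0.3479 × 0.8990 = 0.31276
Sum = 1.50141
NRR = 0.489 × 1.50141 = 0.73419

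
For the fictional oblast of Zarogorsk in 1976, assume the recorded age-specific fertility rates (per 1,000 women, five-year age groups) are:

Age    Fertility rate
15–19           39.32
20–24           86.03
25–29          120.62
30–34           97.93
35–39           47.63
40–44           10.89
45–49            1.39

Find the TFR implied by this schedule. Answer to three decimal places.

2.019

Sum of ASFRs = 39.32 + 86.03 + 120.62 + 97.93 + 47.63 + 10.89 + 1.39 = 403.81
TFR = 5 × 403.81 / 1000 = 2.01905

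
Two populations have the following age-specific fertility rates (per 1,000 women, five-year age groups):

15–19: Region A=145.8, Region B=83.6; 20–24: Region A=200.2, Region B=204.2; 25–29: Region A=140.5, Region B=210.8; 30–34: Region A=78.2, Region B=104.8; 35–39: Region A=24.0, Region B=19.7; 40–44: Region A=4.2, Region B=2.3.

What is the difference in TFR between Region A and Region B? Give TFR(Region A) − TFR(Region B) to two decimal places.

Region A:
  Sum of ASFRs = 145.8 + 200.2 + 140.5 + 78.2 + 24.0 + 4.2 = 592.9
  TFR = 5 × 592.9 / 1000 = 2.9645
Region B:
  Sum of ASFRs = 83.6 + 204.2 + 210.8 + 104.8 + 19.7 + 2.3 = 625.4
  TFR = 5 × 625.4 / 1000 = 3.127
Difference = 2.9645 − 3.127 = -0.1625

-0.16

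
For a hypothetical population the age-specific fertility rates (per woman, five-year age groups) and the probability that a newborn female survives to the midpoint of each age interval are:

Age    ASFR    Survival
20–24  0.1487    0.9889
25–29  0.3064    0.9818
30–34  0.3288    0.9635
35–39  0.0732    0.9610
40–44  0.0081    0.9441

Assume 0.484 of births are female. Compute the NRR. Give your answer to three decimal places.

Proportion female at birth = 0.484.
Weighting each age-specific rate by interval width and survival:
  20–24: 5 × 0.1487 × 0.9889 = 0.73525
  25–29: 5 × 0.3064 × 0.9818 = 1.50412
  30–34: 5 × 0.3288 × 0.9635 = 1.58399
  35–39: 5 × 0.0732 × 0.9610 = 0.35173
  40–44: 5 × 0.0081 × 0.9441 = 0.03824
Sum = 4.21333
NRR = 0.484 × 4.21333 = 2.03925
An NRR exceeding 1 indicates intrinsic growth under these rates.

2.039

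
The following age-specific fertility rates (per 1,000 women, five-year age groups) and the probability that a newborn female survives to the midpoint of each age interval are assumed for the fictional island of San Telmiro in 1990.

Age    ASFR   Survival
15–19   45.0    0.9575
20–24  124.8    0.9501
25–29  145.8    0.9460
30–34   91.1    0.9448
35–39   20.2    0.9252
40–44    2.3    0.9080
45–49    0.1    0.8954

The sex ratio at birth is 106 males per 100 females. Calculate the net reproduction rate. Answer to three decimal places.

Proportion female at birth = 100 / (100 + 106) = 0.48544.
Survival-weighted fertility by age (5·fₓ·Sₓ):
  15–19: 5 × 45.0/1000 × 0.9575 = 0.21544
  20–24: 5 × 124.8/1000 × 0.9501 = 0.59286
  25–29: 5 × 145.8/1000 × 0.9460 = 0.68963
  30–34: 5 × 91.1/1000 × 0.9448 = 0.43036
  35–39: 5 × 20.2/1000 × 0.9252 = 0.09345
  40–44: 5 × 2.3/1000 × 0.9080 = 0.01044
  45–49: 5 × 0.1/1000 × 0.8954 = 0.00045
Sum = 2.03263
NRR = 0.48544 × 2.03263 = 0.98672

0.987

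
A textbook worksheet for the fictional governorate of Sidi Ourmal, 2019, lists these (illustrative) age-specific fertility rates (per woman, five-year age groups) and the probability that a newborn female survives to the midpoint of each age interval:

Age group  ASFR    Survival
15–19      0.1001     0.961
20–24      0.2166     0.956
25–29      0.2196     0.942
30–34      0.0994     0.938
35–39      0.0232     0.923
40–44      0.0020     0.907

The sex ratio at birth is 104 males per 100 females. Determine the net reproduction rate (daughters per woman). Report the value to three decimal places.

Proportion female at birth = 100 / (100 + 104) = 0.49020.
Weighting each age-specific rate by interval width and survival:
  15–19: 5 × 0.1001 × 0.961 = 0.48098
  20–24: 5 × 0.2166 × 0.956 = 1.03535
  25–29: 5 × 0.2196 × 0.942 = 1.03432
  30–34: 5 × 0.0994 × 0.938 = 0.46619
  35–39: 5 × 0.0232 × 0.923 = 0.10707
  40–44: 5 × 0.0020 × 0.907 = 0.00907
Sum = 3.13298
NRR = 0.49020 × 3.13298 = 1.53579
NRR > 1, so each generation more than replaces itself.

1.536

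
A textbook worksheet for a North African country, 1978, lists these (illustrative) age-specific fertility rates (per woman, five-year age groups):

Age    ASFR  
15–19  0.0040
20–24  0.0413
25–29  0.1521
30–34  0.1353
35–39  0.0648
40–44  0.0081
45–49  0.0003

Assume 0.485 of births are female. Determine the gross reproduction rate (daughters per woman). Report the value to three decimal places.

Proportion female at birth = 0.485.
Sum of ASFRs = 0.0040 + 0.0413 + 0.1521 + 0.1353 + 0.0648 + 0.0081 + 0.0003 = 0.4059
TFR = 5 × 0.4059 = 2.0295
GRR = 0.485 × 2.0295 = 0.98431

0.984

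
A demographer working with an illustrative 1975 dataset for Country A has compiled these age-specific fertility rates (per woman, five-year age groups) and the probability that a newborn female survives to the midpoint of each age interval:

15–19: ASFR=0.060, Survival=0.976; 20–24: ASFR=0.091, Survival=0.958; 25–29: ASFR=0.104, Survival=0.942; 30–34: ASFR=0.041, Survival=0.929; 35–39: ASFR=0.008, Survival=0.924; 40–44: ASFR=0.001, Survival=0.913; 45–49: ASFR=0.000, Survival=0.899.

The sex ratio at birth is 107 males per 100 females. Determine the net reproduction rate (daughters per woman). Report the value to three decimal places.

0.701

Proportion female at birth = 100 / (100 + 107) = 0.48309.
Survival-weighted fertility by age (5·fₓ·Sₓ):
  15–19: 5 × 0.060 × 0.976 = 0.29280
  20–24: 5 × 0.091 × 0.958 = 0.43589
  25–29: 5 × 0.104 × 0.942 = 0.48984
  30–34: 5 × 0.041 × 0.929 = 0.19045
  35–39: 5 × 0.008 × 0.924 = 0.03696
  40–44: 5 × 0.001 × 0.913 = 0.00457
  45–49: 5 × 0.000 × 0.899 = 0.00000
Sum = 1.45051
NRR = 0.48309 × 1.45051 = 0.70073
With NRR below 1 the population is below replacement fertility.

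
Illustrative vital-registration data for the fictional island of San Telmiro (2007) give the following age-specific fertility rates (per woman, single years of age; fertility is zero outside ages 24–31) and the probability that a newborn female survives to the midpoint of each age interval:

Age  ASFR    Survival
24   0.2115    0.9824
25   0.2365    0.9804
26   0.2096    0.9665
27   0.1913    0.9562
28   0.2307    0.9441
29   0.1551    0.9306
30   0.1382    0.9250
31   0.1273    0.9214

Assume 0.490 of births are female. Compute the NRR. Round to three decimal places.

Proportion female at birth = 0.490.
Each age group contributes 1 × ASFR × survival:
  24: 1 × 0.2115 × 0.9824 = 0.20778
  25: 1 × 0.2365 × 0.9804 = 0.23186
  26: 1 × 0.2096 × 0.9665 = 0.20258
  27: 1 × 0.1913 × 0.9562 = 0.18292
  28: 1 × 0.2307 × 0.9441 = 0.21780
  29: 1 × 0.1551 × 0.9306 = 0.14434
  30: 1 × 0.1382 × 0.9250 = 0.12784
  31: 1 × 0.1273 × 0.9214 = 0.11729
Sum = 1.43241
NRR = 0.490 × 1.43241 = 0.70188

0.702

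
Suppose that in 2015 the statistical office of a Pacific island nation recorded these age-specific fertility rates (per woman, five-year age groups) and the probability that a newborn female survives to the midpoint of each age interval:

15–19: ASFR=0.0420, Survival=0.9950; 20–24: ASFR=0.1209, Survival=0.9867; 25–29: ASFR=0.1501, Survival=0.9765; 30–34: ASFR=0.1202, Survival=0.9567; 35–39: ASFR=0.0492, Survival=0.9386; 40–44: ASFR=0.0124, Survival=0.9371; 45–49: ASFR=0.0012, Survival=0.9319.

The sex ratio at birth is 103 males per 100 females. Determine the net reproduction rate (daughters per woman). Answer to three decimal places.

Proportion female at birth = 100 / (100 + 103) = 0.49261.
Per-age-group product (5 × ASFR × survival probability):
  15–19: 5 × 0.0420 × 0.9950 = 0.20895
  20–24: 5 × 0.1209 × 0.9867 = 0.59646
  25–29: 5 × 0.1501 × 0.9765 = 0.73286
  30–34: 5 × 0.1202 × 0.9567 = 0.57498
  35–39: 5 × 0.0492 × 0.9386 = 0.23090
  40–44: 5 × 0.0124 × 0.9371 = 0.05810
  45–49: 5 × 0.0012 × 0.9319 = 0.00559
Sum = 2.40784
NRR = 0.49261 × 2.40784 = 1.18613
An NRR exceeding 1 indicates intrinsic growth under these rates.

1.186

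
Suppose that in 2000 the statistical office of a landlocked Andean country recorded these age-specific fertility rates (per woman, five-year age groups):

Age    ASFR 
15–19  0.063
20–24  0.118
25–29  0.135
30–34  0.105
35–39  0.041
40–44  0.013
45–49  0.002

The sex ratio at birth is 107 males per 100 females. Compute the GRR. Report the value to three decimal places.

1.152

Proportion female at birth = 100 / (100 + 107) = 0.48309.
Sum of ASFRs = 0.063 + 0.118 + 0.135 + 0.105 + 0.041 + 0.013 + 0.002 = 0.477
TFR = 5 × 0.477 = 2.385
GRR = 0.48309 × 2.385 = 1.15217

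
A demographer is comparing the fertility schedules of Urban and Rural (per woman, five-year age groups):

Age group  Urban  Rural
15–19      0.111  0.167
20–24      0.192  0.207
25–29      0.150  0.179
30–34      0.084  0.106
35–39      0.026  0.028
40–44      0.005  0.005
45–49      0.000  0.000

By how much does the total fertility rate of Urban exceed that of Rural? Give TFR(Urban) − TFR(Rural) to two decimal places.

-0.62

Urban:
  Sum of ASFRs = 0.111 + 0.192 + 0.150 + 0.084 + 0.026 + 0.005 + 0.000 = 0.568
  TFR = 5 × 0.568 = 2.84
Rural:
  Sum of ASFRs = 0.167 + 0.207 + 0.179 + 0.106 + 0.028 + 0.005 + 0.000 = 0.692
  TFR = 5 × 0.692 = 3.46
Difference = 2.84 − 3.46 = -0.62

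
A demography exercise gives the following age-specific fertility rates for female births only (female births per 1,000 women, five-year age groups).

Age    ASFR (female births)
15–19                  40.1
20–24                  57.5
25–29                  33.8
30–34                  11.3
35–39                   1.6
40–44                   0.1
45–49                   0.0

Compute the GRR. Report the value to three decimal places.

0.722

Sum of female ASFRs = 40.1 + 57.5 + 33.8 + 11.3 + 1.6 + 0.1 + 0.0 = 144.4
GRR = 5 × 144.4 / 1000 = 0.722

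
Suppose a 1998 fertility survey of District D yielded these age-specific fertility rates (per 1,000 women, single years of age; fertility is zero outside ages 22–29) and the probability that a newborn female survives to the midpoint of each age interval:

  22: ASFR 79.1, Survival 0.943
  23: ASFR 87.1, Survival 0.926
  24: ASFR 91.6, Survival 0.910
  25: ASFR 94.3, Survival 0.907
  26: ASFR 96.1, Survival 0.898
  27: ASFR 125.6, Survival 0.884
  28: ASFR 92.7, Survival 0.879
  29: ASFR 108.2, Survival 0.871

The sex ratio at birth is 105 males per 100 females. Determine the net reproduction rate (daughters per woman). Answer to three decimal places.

0.340

Proportion female at birth = 100 / (100 + 105) = 0.48780.
Per-age-group product (1 × ASFR × survival probability):
  22: 1 × 79.1/1000 × 0.943 = 0.07459
  23: 1 × 87.1/1000 × 0.926 = 0.08065
  24: 1 × 91.6/1000 × 0.910 = 0.08336
  25: 1 × 94.3/1000 × 0.907 = 0.08553
  26: 1 × 96.1/1000 × 0.898 = 0.08630
  27: 1 × 125.6/1000 × 0.884 = 0.11103
  28: 1 × 92.7/1000 × 0.879 = 0.08148
  29: 1 × 108.2/1000 × 0.871 = 0.09424
Sum = 0.69718
NRR = 0.48780 × 0.69718 = 0.34008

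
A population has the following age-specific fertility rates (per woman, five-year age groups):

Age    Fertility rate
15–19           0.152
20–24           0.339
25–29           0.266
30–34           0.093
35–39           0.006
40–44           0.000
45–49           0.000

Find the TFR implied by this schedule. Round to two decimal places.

Sum of ASFRs = 0.152 + 0.339 + 0.266 + 0.093 + 0.006 + 0.000 + 0.000 = 0.856
TFR = 5 × 0.856 = 4.28

4.28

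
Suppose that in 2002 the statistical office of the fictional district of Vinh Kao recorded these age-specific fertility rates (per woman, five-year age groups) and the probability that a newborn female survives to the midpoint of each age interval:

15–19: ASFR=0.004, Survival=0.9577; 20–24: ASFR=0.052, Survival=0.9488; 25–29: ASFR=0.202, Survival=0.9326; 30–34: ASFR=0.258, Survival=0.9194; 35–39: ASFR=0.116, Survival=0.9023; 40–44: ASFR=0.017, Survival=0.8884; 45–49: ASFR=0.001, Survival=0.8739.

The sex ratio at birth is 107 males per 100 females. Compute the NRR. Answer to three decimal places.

1.448

Proportion female at birth = 100 / (100 + 107) = 0.48309.
Survival-weighted fertility by age (5·fₓ·Sₓ):
  15–19: 5 × 0.004 × 0.9577 = 0.01915
  20–24: 5 × 0.052 × 0.9488 = 0.24669
  25–29: 5 × 0.202 × 0.9326 = 0.94193
  30–34: 5 × 0.258 × 0.9194 = 1.18603
  35–39: 5 × 0.116 × 0.9023 = 0.52333
  40–44: 5 × 0.017 × 0.8884 = 0.07551
  45–49: 5 × 0.001 × 0.8739 = 0.00437
Sum = 2.99701
NRR = 0.48309 × 2.99701 = 1.44783
An NRR exceeding 1 indicates intrinsic growth under these rates.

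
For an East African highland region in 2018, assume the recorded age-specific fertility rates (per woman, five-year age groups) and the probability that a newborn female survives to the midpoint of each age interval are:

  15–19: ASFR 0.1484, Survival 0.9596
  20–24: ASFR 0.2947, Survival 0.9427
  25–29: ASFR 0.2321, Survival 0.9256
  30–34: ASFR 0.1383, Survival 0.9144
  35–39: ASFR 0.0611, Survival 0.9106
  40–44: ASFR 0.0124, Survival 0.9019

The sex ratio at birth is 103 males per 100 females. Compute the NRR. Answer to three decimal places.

2.040

Proportion female at birth = 100 / (100 + 103) = 0.49261.
Per-age-group product (5 × ASFR × survival probability):
  15–19: 5 × 0.1484 × 0.9596 = 0.71202
  20–24: 5 × 0.2947 × 0.9427 = 1.38907
  25–29: 5 × 0.2321 × 0.9256 = 1.07416
  30–34: 5 × 0.1383 × 0.9144 = 0.63231
  35–39: 5 × 0.0611 × 0.9106 = 0.27819
  40–44: 5 × 0.0124 × 0.9019 = 0.05592
Sum = 4.14167
NRR = 0.49261 × 4.14167 = 2.04023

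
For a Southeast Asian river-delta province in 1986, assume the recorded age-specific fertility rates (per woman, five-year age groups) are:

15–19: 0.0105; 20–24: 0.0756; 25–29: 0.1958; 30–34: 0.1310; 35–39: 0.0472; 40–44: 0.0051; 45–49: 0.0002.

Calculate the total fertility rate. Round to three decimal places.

Sum of ASFRs = 0.0105 + 0.0756 + 0.1958 + 0.1310 + 0.0472 + 0.0051 + 0.0002 = 0.4654
TFR = 5 × 0.4654 = 2.327

2.327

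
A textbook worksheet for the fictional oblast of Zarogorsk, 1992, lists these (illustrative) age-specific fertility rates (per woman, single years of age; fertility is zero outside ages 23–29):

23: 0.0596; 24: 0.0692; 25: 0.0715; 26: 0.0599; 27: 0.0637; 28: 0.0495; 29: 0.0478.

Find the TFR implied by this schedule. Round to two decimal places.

0.42

Sum of ASFRs = 0.0596 + 0.0692 + 0.0715 + 0.0599 + 0.0637 + 0.0495 + 0.0478 = 0.4212
TFR = 0.4212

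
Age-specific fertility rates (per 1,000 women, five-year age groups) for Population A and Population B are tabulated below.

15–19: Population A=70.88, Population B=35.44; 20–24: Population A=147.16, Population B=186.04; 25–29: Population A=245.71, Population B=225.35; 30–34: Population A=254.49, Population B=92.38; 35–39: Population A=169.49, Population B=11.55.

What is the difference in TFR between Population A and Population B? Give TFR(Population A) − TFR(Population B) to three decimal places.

1.685

Population A:
  Sum of ASFRs = 70.88 + 147.16 + 245.71 + 254.49 + 169.49 = 887.73
  TFR = 5 × 887.73 / 1000 = 4.43865
Population B:
  Sum of ASFRs = 35.44 + 186.04 + 225.35 + 92.38 + 11.55 = 550.76
  TFR = 5 × 550.76 / 1000 = 2.7538
Difference = 4.43865 − 2.7538 = 1.68485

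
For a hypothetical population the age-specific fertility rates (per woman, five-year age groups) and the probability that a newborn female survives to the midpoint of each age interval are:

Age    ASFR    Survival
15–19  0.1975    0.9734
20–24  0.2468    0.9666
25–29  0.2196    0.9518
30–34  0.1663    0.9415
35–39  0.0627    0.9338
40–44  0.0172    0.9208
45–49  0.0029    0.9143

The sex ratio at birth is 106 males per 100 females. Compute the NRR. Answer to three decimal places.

Proportion female at birth = 100 / (100 + 106) = 0.48544.
Per-age-group product (5 × ASFR × survival probability):
  15–19: 5 × 0.1975 × 0.9734 = 0.96123
  20–24: 5 × 0.2468 × 0.9666 = 1.19278
  25–29: 5 × 0.2196 × 0.9518 = 1.04508
  30–34: 5 × 0.1663 × 0.9415 = 0.78286
  35–39: 5 × 0.0627 × 0.9338 = 0.29275
  40–44: 5 × 0.0172 × 0.9208 = 0.07919
  45–49: 5 × 0.0029 × 0.9143 = 0.01326
Sum = 4.36715
NRR = 0.48544 × 4.36715 = 2.11999
An NRR exceeding 1 indicates intrinsic growth under these rates.

2.120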